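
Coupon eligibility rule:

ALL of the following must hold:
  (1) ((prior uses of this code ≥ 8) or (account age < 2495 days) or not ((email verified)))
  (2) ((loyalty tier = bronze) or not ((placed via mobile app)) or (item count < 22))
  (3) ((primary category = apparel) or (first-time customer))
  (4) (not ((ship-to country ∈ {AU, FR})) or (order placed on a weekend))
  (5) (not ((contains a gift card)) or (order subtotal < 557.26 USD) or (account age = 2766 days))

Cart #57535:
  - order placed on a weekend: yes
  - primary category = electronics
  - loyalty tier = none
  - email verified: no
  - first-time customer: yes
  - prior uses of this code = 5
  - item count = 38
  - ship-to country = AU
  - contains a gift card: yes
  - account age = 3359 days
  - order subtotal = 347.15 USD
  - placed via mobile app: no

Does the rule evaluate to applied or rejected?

Applied

Atomic conditions:
  prior uses of this code ≥ 8: 5 ≥ 8 is false
  account age < 2495 days: 3359 < 2495 is false
  email verified: no → false
  loyalty tier = bronze: none == bronze is false
  placed via mobile app: no → false
  item count < 22: 38 < 22 is false
  primary category = apparel: electronics == apparel is false
  first-time customer: yes → true
  ship-to country ∈ {AU, FR}: AU is in the set → true
  order placed on a weekend: yes → true
  contains a gift card: yes → true
  order subtotal < 557.26 USD: 347.15 < 557.26 is true
  account age = 2766 days: 3359 == 2766 is false
Combine:
[1.3] NOT false = true
[1] false OR false OR true = true
[2.2] NOT false = true
[2] false OR true OR false = true
[3] false OR true = true
[4.1] NOT true = false
[4] false OR true = true
[5.1] NOT true = false
[5] false OR true OR false = true
[root] true AND true AND true AND true AND true = true
Overall: true → applied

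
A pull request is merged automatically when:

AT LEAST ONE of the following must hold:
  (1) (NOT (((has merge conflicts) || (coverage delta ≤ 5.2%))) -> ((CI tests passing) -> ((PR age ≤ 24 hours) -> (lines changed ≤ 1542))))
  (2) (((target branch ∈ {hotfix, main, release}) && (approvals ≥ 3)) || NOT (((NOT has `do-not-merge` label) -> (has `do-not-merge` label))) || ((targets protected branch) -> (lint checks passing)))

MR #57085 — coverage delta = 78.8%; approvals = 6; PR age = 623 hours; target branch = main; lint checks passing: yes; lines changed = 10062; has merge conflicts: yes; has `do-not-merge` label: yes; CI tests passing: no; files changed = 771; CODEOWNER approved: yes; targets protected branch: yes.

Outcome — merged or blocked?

Atomic conditions:
  has merge conflicts: yes → true
  coverage delta ≤ 5.2%: 78.8 ≤ 5.2 is false
  CI tests passing: no → false
  PR age ≤ 24 hours: 623 ≤ 24 is false
  lines changed ≤ 1542: 10062 ≤ 1542 is false
  target branch ∈ {hotfix, main, release}: main is in the set → true
  approvals ≥ 3: 6 ≥ 3 is true
  NOT has `do-not-merge` label: yes → false
  has `do-not-merge` label: yes → true
  targets protected branch: yes → true
  lint checks passing: yes → true
Combine:
[1.1.1] true OR false = true
[1.1] NOT true = false
[1.2.2] false → false (antecedent false ⇒ implication holds) = true
[1.2] false → true (antecedent false ⇒ implication holds) = true
[1] false → true (antecedent false ⇒ implication holds) = true
[2.1] true AND true = true
[2.2.1] false → true (antecedent false ⇒ implication holds) = true
[2.2] NOT true = false
[2.3] true → true = true
[2] true OR false OR true = true
[root] true OR true = true
Overall: true → merged

Merged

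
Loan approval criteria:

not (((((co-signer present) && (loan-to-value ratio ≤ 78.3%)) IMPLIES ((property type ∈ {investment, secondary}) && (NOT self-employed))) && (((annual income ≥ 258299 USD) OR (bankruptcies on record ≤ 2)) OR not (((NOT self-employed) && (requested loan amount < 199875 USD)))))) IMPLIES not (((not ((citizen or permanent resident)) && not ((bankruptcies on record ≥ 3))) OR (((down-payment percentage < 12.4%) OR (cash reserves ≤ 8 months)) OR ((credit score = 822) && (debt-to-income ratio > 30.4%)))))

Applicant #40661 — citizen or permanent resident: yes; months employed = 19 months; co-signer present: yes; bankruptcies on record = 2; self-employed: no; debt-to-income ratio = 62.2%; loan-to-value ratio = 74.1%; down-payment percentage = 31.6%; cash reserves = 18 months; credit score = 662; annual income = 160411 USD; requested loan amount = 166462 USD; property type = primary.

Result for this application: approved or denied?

Approved

Atomic conditions:
  co-signer present: yes → true
  loan-to-value ratio ≤ 78.3%: 74.1 ≤ 78.3 is true
  property type ∈ {investment, secondary}: primary is not in the set → false
  NOT self-employed: no → true
  annual income ≥ 258299 USD: 160411 ≥ 258299 is false
  bankruptcies on record ≤ 2: 2 ≤ 2 is true
  requested loan amount < 199875 USD: 166462 < 199875 is true
  citizen or permanent resident: yes → true
  bankruptcies on record ≥ 3: 2 ≥ 3 is false
  down-payment percentage < 12.4%: 31.6 < 12.4 is false
  cash reserves ≤ 8 months: 18 ≤ 8 is false
  credit score = 822: 662 == 822 is false
  debt-to-income ratio > 30.4%: 62.2 > 30.4 is true
Combine:
[1.1.1.1] true AND true = true
[1.1.1.2] false AND true = false
[1.1.1] true → false = false
[1.1.2.1] false OR true = true
[1.1.2.2.1] true AND true = true
[1.1.2.2] NOT true = false
[1.1.2] true OR false = true
[1.1] false AND true = false
[1] NOT false = true
[2.1.1.1] NOT true = false
[2.1.1.2] NOT false = true
[2.1.1] false AND true = false
[2.1.2.1] false OR false = false
[2.1.2.2] false AND true = false
[2.1.2] false OR false = false
[2.1] false OR false = false
[2] NOT false = true
[root] true → true = true
Overall: true → approved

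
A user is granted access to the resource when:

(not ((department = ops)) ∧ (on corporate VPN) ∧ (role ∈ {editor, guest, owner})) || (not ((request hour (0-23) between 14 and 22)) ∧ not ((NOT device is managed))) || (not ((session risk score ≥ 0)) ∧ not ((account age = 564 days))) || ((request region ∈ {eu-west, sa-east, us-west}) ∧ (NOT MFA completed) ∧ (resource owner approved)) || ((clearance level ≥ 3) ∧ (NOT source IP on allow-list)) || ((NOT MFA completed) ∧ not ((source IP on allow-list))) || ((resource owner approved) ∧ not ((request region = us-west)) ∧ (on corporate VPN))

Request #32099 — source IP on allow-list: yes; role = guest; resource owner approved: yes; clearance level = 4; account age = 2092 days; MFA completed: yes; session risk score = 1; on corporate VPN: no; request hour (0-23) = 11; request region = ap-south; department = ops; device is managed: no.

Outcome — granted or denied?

Atomic conditions:
  department = ops: ops == ops is true
  on corporate VPN: no → false
  role ∈ {editor, guest, owner}: guest is in the set → true
  request hour (0-23) between 14 and 22: 11 in [14, 22] is false
  NOT device is managed: no → true
  session risk score ≥ 0: 1 ≥ 0 is true
  account age = 564 days: 2092 == 564 is false
  request region ∈ {eu-west, sa-east, us-west}: ap-south is not in the set → false
  NOT MFA completed: yes → false
  resource owner approved: yes → true
  clearance level ≥ 3: 4 ≥ 3 is true
  NOT source IP on allow-list: yes → false
  source IP on allow-list: yes → true
  request region = us-west: ap-south == us-west is false
Combine:
[1.1] NOT true = false
[1] false AND false AND true = false
[2.1] NOT false = true
[2.2] NOT true = false
[2] true AND false = false
[3.1] NOT true = false
[3.2] NOT false = true
[3] false AND true = false
[4] false AND false AND true = false
[5] true AND false = false
[6.2] NOT true = false
[6] false AND false = false
[7.2] NOT false = true
[7] true AND true AND false = false
[root] false OR false OR false OR false OR false OR false OR false = false
Overall: false → denied

Denied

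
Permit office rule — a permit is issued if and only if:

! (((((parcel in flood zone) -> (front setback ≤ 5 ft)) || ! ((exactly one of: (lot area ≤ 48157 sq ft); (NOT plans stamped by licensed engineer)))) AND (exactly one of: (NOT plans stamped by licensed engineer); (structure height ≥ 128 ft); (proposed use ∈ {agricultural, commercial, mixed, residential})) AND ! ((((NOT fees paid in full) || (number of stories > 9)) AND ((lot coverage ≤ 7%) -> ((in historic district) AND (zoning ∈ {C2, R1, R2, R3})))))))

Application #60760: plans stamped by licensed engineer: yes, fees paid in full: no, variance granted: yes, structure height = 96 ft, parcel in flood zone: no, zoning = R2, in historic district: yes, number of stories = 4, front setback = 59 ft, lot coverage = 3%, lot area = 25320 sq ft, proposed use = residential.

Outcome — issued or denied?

Atomic conditions:
  parcel in flood zone: no → false
  front setback ≤ 5 ft: 59 ≤ 5 is false
  lot area ≤ 48157 sq ft: 25320 ≤ 48157 is true
  NOT plans stamped by licensed engineer: yes → false
  structure height ≥ 128 ft: 96 ≥ 128 is false
  proposed use ∈ {agricultural, commercial, mixed, residential}: residential is in the set → true
  NOT fees paid in full: no → true
  number of stories > 9: 4 > 9 is false
  lot coverage ≤ 7%: 3 ≤ 7 is true
  in historic district: yes → true
  zoning ∈ {C2, R1, R2, R3}: R2 is in the set → true
Combine:
[1.1.1] false → false (antecedent false ⇒ implication holds) = true
[1.1.2.1] exactly-one(true, false) = true
[1.1.2] NOT true = false
[1.1] true OR false = true
[1.2] exactly-one(false, false, true) = true
[1.3.1.1] true OR false = true
[1.3.1.2.2] true AND true = true
[1.3.1.2] true → true = true
[1.3.1] true AND true = true
[1.3] NOT true = false
[1] true AND true AND false = false
[root] NOT false = true
Overall: true → issued

Issued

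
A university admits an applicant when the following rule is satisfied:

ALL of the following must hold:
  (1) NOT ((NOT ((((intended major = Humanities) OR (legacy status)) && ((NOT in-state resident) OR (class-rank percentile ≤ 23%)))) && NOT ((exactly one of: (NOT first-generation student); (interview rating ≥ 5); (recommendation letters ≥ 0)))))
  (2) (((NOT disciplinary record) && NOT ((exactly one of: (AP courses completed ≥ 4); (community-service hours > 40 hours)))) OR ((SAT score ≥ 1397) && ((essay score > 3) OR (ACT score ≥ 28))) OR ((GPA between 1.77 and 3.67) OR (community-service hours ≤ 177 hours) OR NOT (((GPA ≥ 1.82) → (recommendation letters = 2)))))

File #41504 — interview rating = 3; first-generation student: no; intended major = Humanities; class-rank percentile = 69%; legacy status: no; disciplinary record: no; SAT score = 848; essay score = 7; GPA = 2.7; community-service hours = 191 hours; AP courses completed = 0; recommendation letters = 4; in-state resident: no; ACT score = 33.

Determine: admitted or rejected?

Atomic conditions:
  intended major = Humanities: Humanities == Humanities is true
  legacy status: no → false
  NOT in-state resident: no → true
  class-rank percentile ≤ 23%: 69 ≤ 23 is false
  NOT first-generation student: no → true
  interview rating ≥ 5: 3 ≥ 5 is false
  recommendation letters ≥ 0: 4 ≥ 0 is true
  NOT disciplinary record: no → true
  AP courses completed ≥ 4: 0 ≥ 4 is false
  community-service hours > 40 hours: 191 > 40 is true
  SAT score ≥ 1397: 848 ≥ 1397 is false
  essay score > 3: 7 > 3 is true
  ACT score ≥ 28: 33 ≥ 28 is true
  GPA between 1.77 and 3.67: 2.7 in [1.77, 3.67] is true
  community-service hours ≤ 177 hours: 191 ≤ 177 is false
  GPA ≥ 1.82: 2.7 ≥ 1.82 is true
  recommendation letters = 2: 4 == 2 is false
Combine:
[1.1.1.1.1] true OR false = true
[1.1.1.1.2] true OR false = true
[1.1.1.1] true AND true = true
[1.1.1] NOT true = false
[1.1.2.1] exactly-one(true, false, true) = false
[1.1.2] NOT false = true
[1.1] false AND true = false
[1] NOT false = true
[2.1.2.1] exactly-one(false, true) = true
[2.1.2] NOT true = false
[2.1] true AND false = false
[2.2.2] true OR true = true
[2.2] false AND true = false
[2.3.3.1] true → false = false
[2.3.3] NOT false = true
[2.3] true OR false OR true = true
[2] false OR false OR true = true
[root] true AND true = true
Overall: true → admitted

Admitted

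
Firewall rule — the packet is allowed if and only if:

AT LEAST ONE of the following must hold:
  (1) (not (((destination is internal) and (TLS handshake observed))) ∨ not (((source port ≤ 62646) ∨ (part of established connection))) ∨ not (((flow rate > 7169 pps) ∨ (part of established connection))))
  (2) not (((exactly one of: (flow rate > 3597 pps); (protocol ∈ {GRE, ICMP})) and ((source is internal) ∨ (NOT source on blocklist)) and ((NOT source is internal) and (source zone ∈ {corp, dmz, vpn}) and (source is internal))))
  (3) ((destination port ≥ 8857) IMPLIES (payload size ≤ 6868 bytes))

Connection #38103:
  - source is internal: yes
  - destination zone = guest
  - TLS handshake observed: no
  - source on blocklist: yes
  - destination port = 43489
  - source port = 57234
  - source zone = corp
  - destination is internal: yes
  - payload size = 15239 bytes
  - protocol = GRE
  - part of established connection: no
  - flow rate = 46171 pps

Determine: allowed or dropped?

Allowed

Atomic conditions:
  destination is internal: yes → true
  TLS handshake observed: no → false
  source port ≤ 62646: 57234 ≤ 62646 is true
  part of established connection: no → false
  flow rate > 7169 pps: 46171 > 7169 is true
  flow rate > 3597 pps: 46171 > 3597 is true
  protocol ∈ {GRE, ICMP}: GRE is in the set → true
  source is internal: yes → true
  NOT source on blocklist: yes → false
  NOT source is internal: yes → false
  source zone ∈ {corp, dmz, vpn}: corp is in the set → true
  destination port ≥ 8857: 43489 ≥ 8857 is true
  payload size ≤ 6868 bytes: 15239 ≤ 6868 is false
Combine:
[1.1.1] true AND false = false
[1.1] NOT false = true
[1.2.1] true OR false = true
[1.2] NOT true = false
[1.3.1] true OR false = true
[1.3] NOT true = false
[1] true OR false OR false = true
[2.1.1] exactly-one(true, true) = false
[2.1.2] true OR false = true
[2.1.3] false AND true AND true = false
[2.1] false AND true AND false = false
[2] NOT false = true
[3] true → false = false
[root] true OR true OR false = true
Overall: true → allowed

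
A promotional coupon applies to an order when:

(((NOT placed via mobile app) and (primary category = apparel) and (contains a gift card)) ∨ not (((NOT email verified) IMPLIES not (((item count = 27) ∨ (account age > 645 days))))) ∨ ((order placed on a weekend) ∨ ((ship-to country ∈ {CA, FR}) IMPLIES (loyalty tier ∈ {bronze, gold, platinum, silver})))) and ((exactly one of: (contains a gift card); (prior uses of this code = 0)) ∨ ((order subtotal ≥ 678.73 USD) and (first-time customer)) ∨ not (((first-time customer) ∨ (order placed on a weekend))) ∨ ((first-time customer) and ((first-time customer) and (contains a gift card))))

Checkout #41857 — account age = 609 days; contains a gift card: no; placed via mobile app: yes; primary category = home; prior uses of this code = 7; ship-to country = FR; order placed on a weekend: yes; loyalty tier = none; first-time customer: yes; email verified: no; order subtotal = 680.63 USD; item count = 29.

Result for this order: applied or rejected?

Atomic conditions:
  NOT placed via mobile app: yes → false
  primary category = apparel: home == apparel is false
  contains a gift card: no → false
  NOT email verified: no → true
  item count = 27: 29 == 27 is false
  account age > 645 days: 609 > 645 is false
  order placed on a weekend: yes → true
  ship-to country ∈ {CA, FR}: FR is in the set → true
  loyalty tier ∈ {bronze, gold, platinum, silver}: none is not in the set → false
  prior uses of this code = 0: 7 == 0 is false
  order subtotal ≥ 678.73 USD: 680.63 ≥ 678.73 is true
  first-time customer: yes → true
Combine:
[1.1] false AND false AND false = false
[1.2.1.2.1] false OR false = false
[1.2.1.2] NOT false = true
[1.2.1] true → true = true
[1.2] NOT true = false
[1.3.2] true → false = false
[1.3] true OR false = true
[1] false OR false OR true = true
[2.1] exactly-one(false, false) = false
[2.2] true AND true = true
[2.3.1] true OR true = true
[2.3] NOT true = false
[2.4.2] true AND false = false
[2.4] true AND false = false
[2] false OR true OR false OR false = true
[root] true AND true = true
Overall: true → applied

Applied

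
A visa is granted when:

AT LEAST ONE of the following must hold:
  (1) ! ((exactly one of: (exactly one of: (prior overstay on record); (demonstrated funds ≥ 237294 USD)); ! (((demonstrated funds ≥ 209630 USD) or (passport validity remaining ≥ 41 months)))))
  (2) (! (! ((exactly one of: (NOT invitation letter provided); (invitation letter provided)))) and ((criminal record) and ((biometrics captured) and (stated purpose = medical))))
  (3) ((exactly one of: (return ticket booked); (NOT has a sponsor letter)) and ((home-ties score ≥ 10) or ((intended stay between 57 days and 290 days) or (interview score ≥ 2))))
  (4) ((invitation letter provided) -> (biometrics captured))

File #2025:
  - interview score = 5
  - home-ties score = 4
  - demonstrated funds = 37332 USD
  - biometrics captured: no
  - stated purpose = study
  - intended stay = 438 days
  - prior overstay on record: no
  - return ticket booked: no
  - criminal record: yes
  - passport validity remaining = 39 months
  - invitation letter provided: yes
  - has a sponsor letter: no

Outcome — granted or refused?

Atomic conditions:
  prior overstay on record: no → false
  demonstrated funds ≥ 237294 USD: 37332 ≥ 237294 is false
  demonstrated funds ≥ 209630 USD: 37332 ≥ 209630 is false
  passport validity remaining ≥ 41 months: 39 ≥ 41 is false
  NOT invitation letter provided: yes → false
  invitation letter provided: yes → true
  criminal record: yes → true
  biometrics captured: no → false
  stated purpose = medical: study == medical is false
  return ticket booked: no → false
  NOT has a sponsor letter: no → true
  home-ties score ≥ 10: 4 ≥ 10 is false
  intended stay between 57 days and 290 days: 438 in [57, 290] is false
  interview score ≥ 2: 5 ≥ 2 is true
Combine:
[1.1.1] exactly-one(false, false) = false
[1.1.2.1] false OR false = false
[1.1.2] NOT false = true
[1.1] exactly-one(false, true) = true
[1] NOT true = false
[2.1.1.1] exactly-one(false, true) = true
[2.1.1] NOT true = false
[2.1] NOT false = true
[2.2.2] false AND false = false
[2.2] true AND false = false
[2] true AND false = false
[3.1] exactly-one(false, true) = true
[3.2.2] false OR true = true
[3.2] false OR true = true
[3] true AND true = true
[4] true → false = false
[root] false OR false OR true OR false = true
Overall: true → granted

Granted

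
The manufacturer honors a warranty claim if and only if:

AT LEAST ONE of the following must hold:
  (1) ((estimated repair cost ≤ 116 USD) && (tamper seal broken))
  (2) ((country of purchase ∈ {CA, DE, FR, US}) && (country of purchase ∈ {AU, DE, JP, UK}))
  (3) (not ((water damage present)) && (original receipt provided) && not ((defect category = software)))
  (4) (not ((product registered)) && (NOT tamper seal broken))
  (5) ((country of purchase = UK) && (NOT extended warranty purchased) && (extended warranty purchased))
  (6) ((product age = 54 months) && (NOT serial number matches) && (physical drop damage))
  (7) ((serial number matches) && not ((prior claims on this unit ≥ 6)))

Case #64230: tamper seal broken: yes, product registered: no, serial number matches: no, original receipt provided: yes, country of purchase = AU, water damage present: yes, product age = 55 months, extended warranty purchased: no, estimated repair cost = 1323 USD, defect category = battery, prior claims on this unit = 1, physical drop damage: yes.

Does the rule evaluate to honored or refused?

Refused

Atomic conditions:
  estimated repair cost ≤ 116 USD: 1323 ≤ 116 is false
  tamper seal broken: yes → true
  country of purchase ∈ {CA, DE, FR, US}: AU is not in the set → false
  country of purchase ∈ {AU, DE, JP, UK}: AU is in the set → true
  water damage present: yes → true
  original receipt provided: yes → true
  defect category = software: battery == software is false
  product registered: no → false
  NOT tamper seal broken: yes → false
  country of purchase = UK: AU == UK is false
  NOT extended warranty purchased: no → true
  extended warranty purchased: no → false
  product age = 54 months: 55 == 54 is false
  NOT serial number matches: no → true
  physical drop damage: yes → true
  serial number matches: no → false
  prior claims on this unit ≥ 6: 1 ≥ 6 is false
Combine:
[1] false AND true = false
[2] false AND true = false
[3.1] NOT true = false
[3.3] NOT false = true
[3] false AND true AND true = false
[4.1] NOT false = true
[4] true AND false = false
[5] false AND true AND false = false
[6] false AND true AND true = false
[7.2] NOT false = true
[7] false AND true = false
[root] false OR false OR false OR false OR false OR false OR false = false
Overall: false → refused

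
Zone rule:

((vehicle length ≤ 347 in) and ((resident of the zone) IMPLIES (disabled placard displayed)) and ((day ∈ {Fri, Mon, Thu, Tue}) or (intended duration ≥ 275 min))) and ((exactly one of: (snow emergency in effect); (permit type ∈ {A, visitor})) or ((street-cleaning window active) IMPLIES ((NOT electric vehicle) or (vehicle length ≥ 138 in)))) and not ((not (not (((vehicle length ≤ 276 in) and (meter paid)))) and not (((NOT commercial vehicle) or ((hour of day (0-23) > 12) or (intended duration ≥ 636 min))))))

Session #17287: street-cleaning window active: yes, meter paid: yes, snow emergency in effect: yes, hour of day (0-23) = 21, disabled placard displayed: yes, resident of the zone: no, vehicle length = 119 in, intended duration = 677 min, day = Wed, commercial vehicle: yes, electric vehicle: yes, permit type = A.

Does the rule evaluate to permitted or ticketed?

Atomic conditions:
  vehicle length ≤ 347 in: 119 ≤ 347 is true
  resident of the zone: no → false
  disabled placard displayed: yes → true
  day ∈ {Fri, Mon, Thu, Tue}: Wed is not in the set → false
  intended duration ≥ 275 min: 677 ≥ 275 is true
  snow emergency in effect: yes → true
  permit type ∈ {A, visitor}: A is in the set → true
  street-cleaning window active: yes → true
  NOT electric vehicle: yes → false
  vehicle length ≥ 138 in: 119 ≥ 138 is false
  vehicle length ≤ 276 in: 119 ≤ 276 is true
  meter paid: yes → true
  NOT commercial vehicle: yes → false
  hour of day (0-23) > 12: 21 > 12 is true
  intended duration ≥ 636 min: 677 ≥ 636 is true
Combine:
[1.2] false → true (antecedent false ⇒ implication holds) = true
[1.3] false OR true = true
[1] true AND true AND true = true
[2.1] exactly-one(true, true) = false
[2.2.2] false OR false = false
[2.2] true → false = false
[2] false OR false = false
[3.1.1.1.1] true AND true = true
[3.1.1.1] NOT true = false
[3.1.1] NOT false = true
[3.1.2.1.2] true OR true = true
[3.1.2.1] false OR true = true
[3.1.2] NOT true = false
[3.1] true AND false = false
[3] NOT false = true
[root] true AND false AND true = false
Overall: false → ticketed

Ticketed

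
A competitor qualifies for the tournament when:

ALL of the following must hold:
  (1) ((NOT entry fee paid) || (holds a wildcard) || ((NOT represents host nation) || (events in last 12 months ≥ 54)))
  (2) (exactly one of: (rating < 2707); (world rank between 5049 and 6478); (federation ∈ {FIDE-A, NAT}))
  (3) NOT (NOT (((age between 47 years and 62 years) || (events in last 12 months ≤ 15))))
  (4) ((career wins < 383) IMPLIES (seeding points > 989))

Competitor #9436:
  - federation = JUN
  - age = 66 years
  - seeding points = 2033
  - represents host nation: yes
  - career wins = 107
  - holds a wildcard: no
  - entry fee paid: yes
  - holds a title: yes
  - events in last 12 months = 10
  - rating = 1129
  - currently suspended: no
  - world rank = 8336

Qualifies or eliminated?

Eliminated

Atomic conditions:
  NOT entry fee paid: yes → false
  holds a wildcard: no → false
  NOT represents host nation: yes → false
  events in last 12 months ≥ 54: 10 ≥ 54 is false
  rating < 2707: 1129 < 2707 is true
  world rank between 5049 and 6478: 8336 in [5049, 6478] is false
  federation ∈ {FIDE-A, NAT}: JUN is not in the set → false
  age between 47 years and 62 years: 66 in [47, 62] is false
  events in last 12 months ≤ 15: 10 ≤ 15 is true
  career wins < 383: 107 < 383 is true
  seeding points > 989: 2033 > 989 is true
Combine:
[1.3] false OR false = false
[1] false OR false OR false = false
[2] exactly-one(true, false, false) = true
[3.1.1] false OR true = true
[3.1] NOT true = false
[3] NOT false = true
[4] true → true = true
[root] false AND true AND true AND true = false
Overall: false → eliminated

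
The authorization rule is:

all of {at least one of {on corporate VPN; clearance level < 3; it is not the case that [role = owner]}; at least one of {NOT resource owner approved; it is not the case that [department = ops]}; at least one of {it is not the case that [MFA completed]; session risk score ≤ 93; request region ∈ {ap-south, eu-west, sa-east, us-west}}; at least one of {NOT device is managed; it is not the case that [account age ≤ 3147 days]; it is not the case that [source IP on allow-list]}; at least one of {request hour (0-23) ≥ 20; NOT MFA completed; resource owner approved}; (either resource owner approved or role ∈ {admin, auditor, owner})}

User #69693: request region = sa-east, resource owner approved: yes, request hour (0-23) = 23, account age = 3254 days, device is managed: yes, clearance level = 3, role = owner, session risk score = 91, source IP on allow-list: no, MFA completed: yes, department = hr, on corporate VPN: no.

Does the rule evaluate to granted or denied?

Denied

Atomic conditions:
  on corporate VPN: no → false
  clearance level < 3: 3 < 3 is false
  role = owner: owner == owner is true
  NOT resource owner approved: yes → false
  department = ops: hr == ops is false
  MFA completed: yes → true
  session risk score ≤ 93: 91 ≤ 93 is true
  request region ∈ {ap-south, eu-west, sa-east, us-west}: sa-east is in the set → true
  NOT device is managed: yes → false
  account age ≤ 3147 days: 3254 ≤ 3147 is false
  source IP on allow-list: no → false
  request hour (0-23) ≥ 20: 23 ≥ 20 is true
  NOT MFA completed: yes → false
  resource owner approved: yes → true
  role ∈ {admin, auditor, owner}: owner is in the set → true
Combine:
[1.3] NOT true = false
[1] false OR false OR false = false
[2.2] NOT false = true
[2] false OR true = true
[3.1] NOT true = false
[3] false OR true OR true = true
[4.2] NOT false = true
[4.3] NOT false = true
[4] false OR true OR true = true
[5] true OR false OR true = true
[6] true OR true = true
[root] false AND true AND true AND true AND true AND true = false
Overall: false → denied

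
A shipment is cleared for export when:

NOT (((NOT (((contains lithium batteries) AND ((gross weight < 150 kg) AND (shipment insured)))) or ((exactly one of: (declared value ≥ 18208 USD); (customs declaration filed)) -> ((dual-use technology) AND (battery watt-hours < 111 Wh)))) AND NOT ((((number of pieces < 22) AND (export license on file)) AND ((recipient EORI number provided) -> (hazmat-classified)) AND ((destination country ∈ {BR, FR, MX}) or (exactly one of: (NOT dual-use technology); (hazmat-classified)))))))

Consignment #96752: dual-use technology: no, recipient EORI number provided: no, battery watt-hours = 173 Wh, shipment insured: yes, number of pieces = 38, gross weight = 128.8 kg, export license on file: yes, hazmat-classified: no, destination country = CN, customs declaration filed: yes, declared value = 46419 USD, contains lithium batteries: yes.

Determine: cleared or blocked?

Blocked

Atomic conditions:
  contains lithium batteries: yes → true
  gross weight < 150 kg: 128.8 < 150 is true
  shipment insured: yes → true
  declared value ≥ 18208 USD: 46419 ≥ 18208 is true
  customs declaration filed: yes → true
  dual-use technology: no → false
  battery watt-hours < 111 Wh: 173 < 111 is false
  number of pieces < 22: 38 < 22 is false
  export license on file: yes → true
  recipient EORI number provided: no → false
  hazmat-classified: no → false
  destination country ∈ {BR, FR, MX}: CN is not in the set → false
  NOT dual-use technology: no → true
Combine:
[1.1.1.1.2] true AND true = true
[1.1.1.1] true AND true = true
[1.1.1] NOT true = false
[1.1.2.1] exactly-one(true, true) = false
[1.1.2.2] false AND false = false
[1.1.2] false → false (antecedent false ⇒ implication holds) = true
[1.1] false OR true = true
[1.2.1.1] false AND true = false
[1.2.1.2] false → false (antecedent false ⇒ implication holds) = true
[1.2.1.3.2] exactly-one(true, false) = true
[1.2.1.3] false OR true = true
[1.2.1] false AND true AND true = false
[1.2] NOT false = true
[1] true AND true = true
[root] NOT true = false
Overall: false → blocked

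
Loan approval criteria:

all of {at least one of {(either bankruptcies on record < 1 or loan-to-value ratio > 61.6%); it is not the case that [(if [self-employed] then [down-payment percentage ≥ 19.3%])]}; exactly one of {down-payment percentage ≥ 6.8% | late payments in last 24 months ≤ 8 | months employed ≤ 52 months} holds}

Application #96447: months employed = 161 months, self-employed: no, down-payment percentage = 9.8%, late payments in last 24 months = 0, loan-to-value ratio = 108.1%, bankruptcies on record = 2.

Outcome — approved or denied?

Denied

Atomic conditions:
  bankruptcies on record < 1: 2 < 1 is false
  loan-to-value ratio > 61.6%: 108.1 > 61.6 is true
  self-employed: no → false
  down-payment percentage ≥ 19.3%: 9.8 ≥ 19.3 is false
  down-payment percentage ≥ 6.8%: 9.8 ≥ 6.8 is true
  late payments in last 24 months ≤ 8: 0 ≤ 8 is true
  months employed ≤ 52 months: 161 ≤ 52 is false
Combine:
[1.1] false OR true = true
[1.2.1] false → false (antecedent false ⇒ implication holds) = true
[1.2] NOT true = false
[1] true OR false = true
[2] exactly-one(true, true, false) = false
[root] true AND false = false
Overall: false → denied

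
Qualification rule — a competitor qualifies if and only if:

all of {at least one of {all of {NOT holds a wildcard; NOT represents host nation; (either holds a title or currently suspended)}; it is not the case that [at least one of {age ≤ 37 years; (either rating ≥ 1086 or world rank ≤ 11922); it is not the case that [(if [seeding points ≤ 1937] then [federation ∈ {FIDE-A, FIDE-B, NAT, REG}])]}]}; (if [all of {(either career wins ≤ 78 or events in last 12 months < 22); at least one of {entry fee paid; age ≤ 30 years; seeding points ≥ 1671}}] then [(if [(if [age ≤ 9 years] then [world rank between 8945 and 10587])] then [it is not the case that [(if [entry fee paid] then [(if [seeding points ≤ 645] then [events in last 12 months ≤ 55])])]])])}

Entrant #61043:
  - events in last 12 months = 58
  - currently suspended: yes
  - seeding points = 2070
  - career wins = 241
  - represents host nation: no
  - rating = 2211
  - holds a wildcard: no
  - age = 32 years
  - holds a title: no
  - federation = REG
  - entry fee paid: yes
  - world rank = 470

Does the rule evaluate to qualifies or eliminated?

Atomic conditions:
  NOT holds a wildcard: no → true
  NOT represents host nation: no → true
  holds a title: no → false
  currently suspended: yes → true
  age ≤ 37 years: 32 ≤ 37 is true
  rating ≥ 1086: 2211 ≥ 1086 is true
  world rank ≤ 11922: 470 ≤ 11922 is true
  seeding points ≤ 1937: 2070 ≤ 1937 is false
  federation ∈ {FIDE-A, FIDE-B, NAT, REG}: REG is in the set → true
  career wins ≤ 78: 241 ≤ 78 is false
  events in last 12 months < 22: 58 < 22 is false
  entry fee paid: yes → true
  age ≤ 30 years: 32 ≤ 30 is false
  seeding points ≥ 1671: 2070 ≥ 1671 is true
  age ≤ 9 years: 32 ≤ 9 is false
  world rank between 8945 and 10587: 470 in [8945, 10587] is false
  seeding points ≤ 645: 2070 ≤ 645 is false
  events in last 12 months ≤ 55: 58 ≤ 55 is false
Combine:
[1.1.3] false OR true = true
[1.1] true AND true AND true = true
[1.2.1.2] true OR true = true
[1.2.1.3.1] false → true (antecedent false ⇒ implication holds) = true
[1.2.1.3] NOT true = false
[1.2.1] true OR true OR false = true
[1.2] NOT true = false
[1] true OR false = true
[2.1.1] false OR false = false
[2.1.2] true OR false OR true = true
[2.1] false AND true = false
[2.2.1] false → false (antecedent false ⇒ implication holds) = true
[2.2.2.1.2] false → false (antecedent false ⇒ implication holds) = true
[2.2.2.1] true → true = true
[2.2.2] NOT true = false
[2.2] true → false = false
[2] false → false (antecedent false ⇒ implication holds) = true
[root] true AND true = true
Overall: true → qualifies

Qualifies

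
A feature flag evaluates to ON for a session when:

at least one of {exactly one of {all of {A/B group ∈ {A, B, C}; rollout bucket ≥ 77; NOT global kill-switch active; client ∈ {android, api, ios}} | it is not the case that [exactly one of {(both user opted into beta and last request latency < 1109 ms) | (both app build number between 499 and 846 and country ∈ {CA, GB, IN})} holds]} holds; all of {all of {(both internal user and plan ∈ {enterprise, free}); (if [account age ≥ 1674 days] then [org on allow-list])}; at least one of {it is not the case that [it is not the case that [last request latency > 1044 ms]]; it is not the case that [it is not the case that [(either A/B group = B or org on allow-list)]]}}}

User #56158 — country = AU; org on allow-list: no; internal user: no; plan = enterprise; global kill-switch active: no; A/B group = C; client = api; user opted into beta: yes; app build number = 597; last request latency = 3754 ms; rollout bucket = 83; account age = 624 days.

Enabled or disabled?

Atomic conditions:
  A/B group ∈ {A, B, C}: C is in the set → true
  rollout bucket ≥ 77: 83 ≥ 77 is true
  NOT global kill-switch active: no → true
  client ∈ {android, api, ios}: api is in the set → true
  user opted into beta: yes → true
  last request latency < 1109 ms: 3754 < 1109 is false
  app build number between 499 and 846: 597 in [499, 846] is true
  country ∈ {CA, GB, IN}: AU is not in the set → false
  internal user: no → false
  plan ∈ {enterprise, free}: enterprise is in the set → true
  account age ≥ 1674 days: 624 ≥ 1674 is false
  org on allow-list: no → false
  last request latency > 1044 ms: 3754 > 1044 is true
  A/B group = B: C == B is false
Combine:
[1.1] true AND true AND true AND true = true
[1.2.1.1] true AND false = false
[1.2.1.2] true AND false = false
[1.2.1] exactly-one(false, false) = false
[1.2] NOT false = true
[1] exactly-one(true, true) = false
[2.1.1] false AND true = false
[2.1.2] false → false (antecedent false ⇒ implication holds) = true
[2.1] false AND true = false
[2.2.1.1] NOT true = false
[2.2.1] NOT false = true
[2.2.2.1.1] false OR false = false
[2.2.2.1] NOT false = true
[2.2.2] NOT true = false
[2.2] true OR false = true
[2] false AND true = false
[root] false OR false = false
Overall: false → disabled

Disabled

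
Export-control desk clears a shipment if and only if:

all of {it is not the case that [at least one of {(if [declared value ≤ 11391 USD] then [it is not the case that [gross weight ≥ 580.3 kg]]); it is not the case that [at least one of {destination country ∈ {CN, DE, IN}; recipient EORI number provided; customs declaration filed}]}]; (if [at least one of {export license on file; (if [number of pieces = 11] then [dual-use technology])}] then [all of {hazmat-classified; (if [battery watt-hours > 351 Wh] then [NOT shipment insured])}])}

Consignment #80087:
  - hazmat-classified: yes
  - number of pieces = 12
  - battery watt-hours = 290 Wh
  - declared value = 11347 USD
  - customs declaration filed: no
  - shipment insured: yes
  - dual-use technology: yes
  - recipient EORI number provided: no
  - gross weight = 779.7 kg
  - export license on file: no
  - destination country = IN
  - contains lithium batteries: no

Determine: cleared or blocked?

Atomic conditions:
  declared value ≤ 11391 USD: 11347 ≤ 11391 is true
  gross weight ≥ 580.3 kg: 779.7 ≥ 580.3 is true
  destination country ∈ {CN, DE, IN}: IN is in the set → true
  recipient EORI number provided: no → false
  customs declaration filed: no → false
  export license on file: no → false
  number of pieces = 11: 12 == 11 is false
  dual-use technology: yes → true
  hazmat-classified: yes → true
  battery watt-hours > 351 Wh: 290 > 351 is false
  NOT shipment insured: yes → false
Combine:
[1.1.1.2] NOT true = false
[1.1.1] true → false = false
[1.1.2.1] true OR false OR false = true
[1.1.2] NOT true = false
[1.1] false OR false = false
[1] NOT false = true
[2.1.2] false → true (antecedent false ⇒ implication holds) = true
[2.1] false OR true = true
[2.2.2] false → false (antecedent false ⇒ implication holds) = true
[2.2] true AND true = true
[2] true → true = true
[root] true AND true = true
Overall: true → cleared

Cleared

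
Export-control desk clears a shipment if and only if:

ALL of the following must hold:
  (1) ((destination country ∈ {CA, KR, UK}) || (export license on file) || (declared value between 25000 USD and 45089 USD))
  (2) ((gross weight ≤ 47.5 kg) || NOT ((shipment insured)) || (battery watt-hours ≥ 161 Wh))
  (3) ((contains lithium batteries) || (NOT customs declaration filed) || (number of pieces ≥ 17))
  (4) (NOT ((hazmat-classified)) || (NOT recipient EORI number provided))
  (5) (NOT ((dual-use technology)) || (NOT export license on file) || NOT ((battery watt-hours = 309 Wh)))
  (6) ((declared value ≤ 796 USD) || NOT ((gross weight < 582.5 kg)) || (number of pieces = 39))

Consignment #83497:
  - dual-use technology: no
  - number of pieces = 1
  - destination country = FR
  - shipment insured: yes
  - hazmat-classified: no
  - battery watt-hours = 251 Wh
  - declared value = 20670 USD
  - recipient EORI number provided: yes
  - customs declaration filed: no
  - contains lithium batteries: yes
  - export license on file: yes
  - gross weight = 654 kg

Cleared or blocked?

Cleared

Atomic conditions:
  destination country ∈ {CA, KR, UK}: FR is not in the set → false
  export license on file: yes → true
  declared value between 25000 USD and 45089 USD: 20670 in [25000, 45089] is false
  gross weight ≤ 47.5 kg: 654 ≤ 47.5 is false
  shipment insured: yes → true
  battery watt-hours ≥ 161 Wh: 251 ≥ 161 is true
  contains lithium batteries: yes → true
  NOT customs declaration filed: no → true
  number of pieces ≥ 17: 1 ≥ 17 is false
  hazmat-classified: no → false
  NOT recipient EORI number provided: yes → false
  dual-use technology: no → false
  NOT export license on file: yes → false
  battery watt-hours = 309 Wh: 251 == 309 is false
  declared value ≤ 796 USD: 20670 ≤ 796 is false
  gross weight < 582.5 kg: 654 < 582.5 is false
  number of pieces = 39: 1 == 39 is false
Combine:
[1] false OR true OR false = true
[2.2] NOT true = false
[2] false OR false OR true = true
[3] true OR true OR false = true
[4.1] NOT false = true
[4] true OR false = true
[5.1] NOT false = true
[5.3] NOT false = true
[5] true OR false OR true = true
[6.2] NOT false = true
[6] false OR true OR false = true
[root] true AND true AND true AND true AND true AND true = true
Overall: true → cleared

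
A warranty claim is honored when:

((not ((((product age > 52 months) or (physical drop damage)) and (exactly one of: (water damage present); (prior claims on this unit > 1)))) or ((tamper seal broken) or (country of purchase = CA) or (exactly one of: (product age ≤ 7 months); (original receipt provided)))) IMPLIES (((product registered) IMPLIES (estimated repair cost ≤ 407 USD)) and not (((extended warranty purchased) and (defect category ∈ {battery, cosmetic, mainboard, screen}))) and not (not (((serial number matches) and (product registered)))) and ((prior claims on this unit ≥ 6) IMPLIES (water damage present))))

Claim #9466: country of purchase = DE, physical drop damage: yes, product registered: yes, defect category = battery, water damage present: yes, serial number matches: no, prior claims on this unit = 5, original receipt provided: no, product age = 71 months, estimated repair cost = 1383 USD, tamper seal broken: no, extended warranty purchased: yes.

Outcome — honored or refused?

Refused

Atomic conditions:
  product age > 52 months: 71 > 52 is true
  physical drop damage: yes → true
  water damage present: yes → true
  prior claims on this unit > 1: 5 > 1 is true
  tamper seal broken: no → false
  country of purchase = CA: DE == CA is false
  product age ≤ 7 months: 71 ≤ 7 is false
  original receipt provided: no → false
  product registered: yes → true
  estimated repair cost ≤ 407 USD: 1383 ≤ 407 is false
  extended warranty purchased: yes → true
  defect category ∈ {battery, cosmetic, mainboard, screen}: battery is in the set → true
  serial number matches: no → false
  prior claims on this unit ≥ 6: 5 ≥ 6 is false
Combine:
[1.1.1.1] true OR true = true
[1.1.1.2] exactly-one(true, true) = false
[1.1.1] true AND false = false
[1.1] NOT false = true
[1.2.3] exactly-one(false, false) = false
[1.2] false OR false OR false = false
[1] true OR false = true
[2.1] true → false = false
[2.2.1] true AND true = true
[2.2] NOT true = false
[2.3.1.1] false AND true = false
[2.3.1] NOT false = true
[2.3] NOT true = false
[2.4] false → true (antecedent false ⇒ implication holds) = true
[2] false AND false AND false AND true = false
[root] true → false = false
Overall: false → refused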